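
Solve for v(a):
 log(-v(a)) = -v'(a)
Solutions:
 -li(-v(a)) = C1 - a


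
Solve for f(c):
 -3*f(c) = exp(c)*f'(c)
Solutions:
 f(c) = C1*exp(3*exp(-c))


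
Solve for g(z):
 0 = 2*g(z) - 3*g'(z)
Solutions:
 g(z) = C1*exp(2*z/3)


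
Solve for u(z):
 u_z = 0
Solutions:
 u(z) = C1


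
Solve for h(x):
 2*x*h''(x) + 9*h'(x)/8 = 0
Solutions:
 h(x) = C1 + C2*x^(7/16)


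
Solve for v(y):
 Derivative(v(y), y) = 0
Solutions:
 v(y) = C1


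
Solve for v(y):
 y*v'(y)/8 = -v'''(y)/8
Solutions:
 v(y) = C1 + Integral(C2*airyai(-y) + C3*airybi(-y), y)


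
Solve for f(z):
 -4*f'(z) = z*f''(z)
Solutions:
 f(z) = C1 + C2/z^3


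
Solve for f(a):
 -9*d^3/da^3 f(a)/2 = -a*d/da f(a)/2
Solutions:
 f(a) = C1 + Integral(C2*airyai(3^(1/3)*a/3) + C3*airybi(3^(1/3)*a/3), a)


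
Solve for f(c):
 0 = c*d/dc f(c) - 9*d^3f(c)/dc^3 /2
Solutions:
 f(c) = C1 + Integral(C2*airyai(6^(1/3)*c/3) + C3*airybi(6^(1/3)*c/3), c)


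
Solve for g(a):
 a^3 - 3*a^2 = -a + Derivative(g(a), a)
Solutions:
 g(a) = C1 + a^4/4 - a^3 + a^2/2


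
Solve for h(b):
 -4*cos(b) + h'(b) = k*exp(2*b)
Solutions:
 h(b) = C1 + k*exp(2*b)/2 + 4*sin(b)


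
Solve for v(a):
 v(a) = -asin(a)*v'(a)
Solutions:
 v(a) = C1*exp(-Integral(1/asin(a), a))


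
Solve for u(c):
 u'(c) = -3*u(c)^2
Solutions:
 u(c) = 1/(C1 + 3*c)


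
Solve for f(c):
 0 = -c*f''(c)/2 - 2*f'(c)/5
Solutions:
 f(c) = C1 + C2*c^(1/5)


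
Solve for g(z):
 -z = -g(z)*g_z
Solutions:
 g(z) = -sqrt(C1 + z^2)
 g(z) = sqrt(C1 + z^2)


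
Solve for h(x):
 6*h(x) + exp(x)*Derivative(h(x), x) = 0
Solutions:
 h(x) = C1*exp(6*exp(-x))


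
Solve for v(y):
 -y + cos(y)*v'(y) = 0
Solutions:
 v(y) = C1 + Integral(y/cos(y), y)


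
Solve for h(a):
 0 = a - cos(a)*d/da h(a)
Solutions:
 h(a) = C1 + Integral(a/cos(a), a)


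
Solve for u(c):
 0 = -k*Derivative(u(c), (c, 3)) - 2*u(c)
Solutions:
 u(c) = C1*exp(2^(1/3)*c*(-1/k)^(1/3)) + C2*exp(2^(1/3)*c*(-1/k)^(1/3)*(-1 + sqrt(3)*I)/2) + C3*exp(-2^(1/3)*c*(-1/k)^(1/3)*(1 + sqrt(3)*I)/2)


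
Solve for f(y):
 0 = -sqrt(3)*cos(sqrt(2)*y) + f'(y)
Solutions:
 f(y) = C1 + sqrt(6)*sin(sqrt(2)*y)/2


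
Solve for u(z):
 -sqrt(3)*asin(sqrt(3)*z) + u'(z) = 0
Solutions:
 u(z) = C1 + sqrt(3)*(z*asin(sqrt(3)*z) + sqrt(3)*sqrt(1 - 3*z^2)/3)


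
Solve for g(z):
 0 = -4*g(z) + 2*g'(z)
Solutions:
 g(z) = C1*exp(2*z)


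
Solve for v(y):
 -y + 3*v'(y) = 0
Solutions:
 v(y) = C1 + y^2/6


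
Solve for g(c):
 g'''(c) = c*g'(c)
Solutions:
 g(c) = C1 + Integral(C2*airyai(c) + C3*airybi(c), c)


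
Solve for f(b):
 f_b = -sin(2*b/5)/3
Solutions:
 f(b) = C1 + 5*cos(2*b/5)/6


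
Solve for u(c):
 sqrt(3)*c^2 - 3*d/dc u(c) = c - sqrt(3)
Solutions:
 u(c) = C1 + sqrt(3)*c^3/9 - c^2/6 + sqrt(3)*c/3


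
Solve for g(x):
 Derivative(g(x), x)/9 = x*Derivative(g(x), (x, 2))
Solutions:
 g(x) = C1 + C2*x^(10/9)


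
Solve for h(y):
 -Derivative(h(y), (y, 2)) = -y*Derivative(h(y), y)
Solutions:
 h(y) = C1 + C2*erfi(sqrt(2)*y/2)


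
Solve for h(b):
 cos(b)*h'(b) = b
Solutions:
 h(b) = C1 + Integral(b/cos(b), b)


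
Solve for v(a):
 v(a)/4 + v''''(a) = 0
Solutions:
 v(a) = (C1*sin(a/2) + C2*cos(a/2))*exp(-a/2) + (C3*sin(a/2) + C4*cos(a/2))*exp(a/2)


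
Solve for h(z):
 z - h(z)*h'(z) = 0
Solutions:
 h(z) = -sqrt(C1 + z^2)
 h(z) = sqrt(C1 + z^2)


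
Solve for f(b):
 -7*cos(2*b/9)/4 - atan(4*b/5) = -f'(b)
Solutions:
 f(b) = C1 + b*atan(4*b/5) - 5*log(16*b^2 + 25)/8 + 63*sin(2*b/9)/8


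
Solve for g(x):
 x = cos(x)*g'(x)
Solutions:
 g(x) = C1 + Integral(x/cos(x), x)


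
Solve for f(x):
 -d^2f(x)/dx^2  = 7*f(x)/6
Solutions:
 f(x) = C1*sin(sqrt(42)*x/6) + C2*cos(sqrt(42)*x/6)


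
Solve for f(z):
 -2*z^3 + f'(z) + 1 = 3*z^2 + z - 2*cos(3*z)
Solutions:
 f(z) = C1 + z^4/2 + z^3 + z^2/2 - z - 2*sin(3*z)/3


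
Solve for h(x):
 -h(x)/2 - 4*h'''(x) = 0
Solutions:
 h(x) = C3*exp(-x/2) + (C1*sin(sqrt(3)*x/4) + C2*cos(sqrt(3)*x/4))*exp(x/4)


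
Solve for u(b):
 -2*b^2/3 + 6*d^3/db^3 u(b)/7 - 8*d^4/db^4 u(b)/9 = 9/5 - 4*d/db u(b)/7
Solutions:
 u(b) = C1 + C2*exp(b*(-3^(2/3)*(28*sqrt(946) + 865)^(1/3) - 27*3^(1/3)/(28*sqrt(946) + 865)^(1/3) + 18)/56)*sin(3*3^(1/6)*b*(-(28*sqrt(946) + 865)^(1/3) + 9*3^(2/3)/(28*sqrt(946) + 865)^(1/3))/56) + C3*exp(b*(-3^(2/3)*(28*sqrt(946) + 865)^(1/3) - 27*3^(1/3)/(28*sqrt(946) + 865)^(1/3) + 18)/56)*cos(3*3^(1/6)*b*(-(28*sqrt(946) + 865)^(1/3) + 9*3^(2/3)/(28*sqrt(946) + 865)^(1/3))/56) + C4*exp(b*(27*3^(1/3)/(28*sqrt(946) + 865)^(1/3) + 9 + 3^(2/3)*(28*sqrt(946) + 865)^(1/3))/28) + 7*b^3/18 - 7*b/20


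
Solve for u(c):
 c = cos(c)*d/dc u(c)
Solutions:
 u(c) = C1 + Integral(c/cos(c), c)


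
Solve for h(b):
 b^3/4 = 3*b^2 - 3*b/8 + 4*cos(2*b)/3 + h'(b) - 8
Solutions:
 h(b) = C1 + b^4/16 - b^3 + 3*b^2/16 + 8*b - 2*sin(2*b)/3


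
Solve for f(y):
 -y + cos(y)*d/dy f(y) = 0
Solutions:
 f(y) = C1 + Integral(y/cos(y), y)


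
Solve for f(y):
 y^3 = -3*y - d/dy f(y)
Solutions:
 f(y) = C1 - y^4/4 - 3*y^2/2


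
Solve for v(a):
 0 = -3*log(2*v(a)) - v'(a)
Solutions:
 Integral(1/(log(_y) + log(2)), (_y, v(a)))/3 = C1 - a


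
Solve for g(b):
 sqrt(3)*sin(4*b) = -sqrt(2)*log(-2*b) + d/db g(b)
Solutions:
 g(b) = C1 + sqrt(2)*b*(log(-b) - 1) + sqrt(2)*b*log(2) - sqrt(3)*cos(4*b)/4


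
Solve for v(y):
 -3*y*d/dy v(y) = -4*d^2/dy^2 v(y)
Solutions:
 v(y) = C1 + C2*erfi(sqrt(6)*y/4)


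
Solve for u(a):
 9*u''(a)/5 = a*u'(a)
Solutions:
 u(a) = C1 + C2*erfi(sqrt(10)*a/6)


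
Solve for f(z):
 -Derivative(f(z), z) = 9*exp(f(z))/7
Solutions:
 f(z) = log(1/(C1 + 9*z)) + log(7)


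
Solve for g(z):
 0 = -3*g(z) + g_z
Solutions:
 g(z) = C1*exp(3*z)


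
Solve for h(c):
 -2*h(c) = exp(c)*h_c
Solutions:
 h(c) = C1*exp(2*exp(-c))


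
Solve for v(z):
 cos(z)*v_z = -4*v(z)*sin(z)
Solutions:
 v(z) = C1*cos(z)^4


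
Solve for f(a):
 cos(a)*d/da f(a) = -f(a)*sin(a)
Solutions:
 f(a) = C1*cos(a)


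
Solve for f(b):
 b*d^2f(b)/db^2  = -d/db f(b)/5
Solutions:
 f(b) = C1 + C2*b^(4/5)


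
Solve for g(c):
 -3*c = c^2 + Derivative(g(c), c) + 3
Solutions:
 g(c) = C1 - c^3/3 - 3*c^2/2 - 3*c


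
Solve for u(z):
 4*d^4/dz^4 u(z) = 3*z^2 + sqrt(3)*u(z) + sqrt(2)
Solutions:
 u(z) = C1*exp(-sqrt(2)*3^(1/8)*z/2) + C2*exp(sqrt(2)*3^(1/8)*z/2) + C3*sin(sqrt(2)*3^(1/8)*z/2) + C4*cos(sqrt(2)*3^(1/8)*z/2) - sqrt(3)*z^2 - sqrt(6)/3


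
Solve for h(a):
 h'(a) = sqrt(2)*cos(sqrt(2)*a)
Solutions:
 h(a) = C1 + sin(sqrt(2)*a)


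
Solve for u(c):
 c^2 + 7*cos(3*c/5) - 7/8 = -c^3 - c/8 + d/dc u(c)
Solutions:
 u(c) = C1 + c^4/4 + c^3/3 + c^2/16 - 7*c/8 + 35*sin(3*c/5)/3


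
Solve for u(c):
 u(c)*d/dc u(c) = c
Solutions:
 u(c) = -sqrt(C1 + c^2)
 u(c) = sqrt(C1 + c^2)


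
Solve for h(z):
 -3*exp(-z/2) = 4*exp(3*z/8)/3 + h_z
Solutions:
 h(z) = C1 - 32*exp(3*z/8)/9 + 6*exp(-z/2)


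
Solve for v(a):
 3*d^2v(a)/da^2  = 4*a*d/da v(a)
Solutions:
 v(a) = C1 + C2*erfi(sqrt(6)*a/3)


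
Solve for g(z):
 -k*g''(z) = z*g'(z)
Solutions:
 g(z) = C1 + C2*sqrt(k)*erf(sqrt(2)*z*sqrt(1/k)/2)


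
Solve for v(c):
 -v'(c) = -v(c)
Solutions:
 v(c) = C1*exp(c)


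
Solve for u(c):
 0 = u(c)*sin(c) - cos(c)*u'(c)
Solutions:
 u(c) = C1/cos(c)


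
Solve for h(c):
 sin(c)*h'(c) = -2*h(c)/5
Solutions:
 h(c) = C1*(cos(c) + 1)^(1/5)/(cos(c) - 1)^(1/5)


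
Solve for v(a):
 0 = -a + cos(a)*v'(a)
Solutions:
 v(a) = C1 + Integral(a/cos(a), a)


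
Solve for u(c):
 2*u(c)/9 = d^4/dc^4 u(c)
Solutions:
 u(c) = C1*exp(-2^(1/4)*sqrt(3)*c/3) + C2*exp(2^(1/4)*sqrt(3)*c/3) + C3*sin(2^(1/4)*sqrt(3)*c/3) + C4*cos(2^(1/4)*sqrt(3)*c/3)


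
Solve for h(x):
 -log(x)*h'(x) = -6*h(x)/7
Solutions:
 h(x) = C1*exp(6*li(x)/7)


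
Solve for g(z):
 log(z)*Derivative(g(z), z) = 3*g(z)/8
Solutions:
 g(z) = C1*exp(3*li(z)/8)


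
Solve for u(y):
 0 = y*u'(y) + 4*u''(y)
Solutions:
 u(y) = C1 + C2*erf(sqrt(2)*y/4)


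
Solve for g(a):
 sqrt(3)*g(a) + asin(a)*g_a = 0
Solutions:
 g(a) = C1*exp(-sqrt(3)*Integral(1/asin(a), a))


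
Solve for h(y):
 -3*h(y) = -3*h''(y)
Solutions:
 h(y) = C1*exp(-y) + C2*exp(y)


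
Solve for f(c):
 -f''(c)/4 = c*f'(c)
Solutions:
 f(c) = C1 + C2*erf(sqrt(2)*c)


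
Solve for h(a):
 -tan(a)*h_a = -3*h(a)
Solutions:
 h(a) = C1*sin(a)^3


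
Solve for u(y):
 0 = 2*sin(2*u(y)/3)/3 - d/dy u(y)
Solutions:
 -2*y/3 + 3*log(cos(2*u(y)/3) - 1)/4 - 3*log(cos(2*u(y)/3) + 1)/4 = C1


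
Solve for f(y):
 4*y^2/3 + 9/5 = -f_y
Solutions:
 f(y) = C1 - 4*y^3/9 - 9*y/5


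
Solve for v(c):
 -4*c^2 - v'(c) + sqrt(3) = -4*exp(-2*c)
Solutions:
 v(c) = C1 - 4*c^3/3 + sqrt(3)*c - 2*exp(-2*c)


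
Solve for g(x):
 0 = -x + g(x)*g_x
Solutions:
 g(x) = -sqrt(C1 + x^2)
 g(x) = sqrt(C1 + x^2)


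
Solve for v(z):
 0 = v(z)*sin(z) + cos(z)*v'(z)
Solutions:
 v(z) = C1*cos(z)


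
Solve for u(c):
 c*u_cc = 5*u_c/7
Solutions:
 u(c) = C1 + C2*c^(12/7)


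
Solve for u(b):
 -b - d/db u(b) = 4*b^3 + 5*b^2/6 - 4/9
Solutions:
 u(b) = C1 - b^4 - 5*b^3/18 - b^2/2 + 4*b/9


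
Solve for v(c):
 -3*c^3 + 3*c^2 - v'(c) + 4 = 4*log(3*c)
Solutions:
 v(c) = C1 - 3*c^4/4 + c^3 - 4*c*log(c) - c*log(81) + 8*c


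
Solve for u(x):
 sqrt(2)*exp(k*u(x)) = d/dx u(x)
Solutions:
 u(x) = Piecewise((log(-1/(C1*k + sqrt(2)*k*x))/k, Ne(k, 0)), (nan, True))
 u(x) = Piecewise((C1 + sqrt(2)*x, Eq(k, 0)), (nan, True))


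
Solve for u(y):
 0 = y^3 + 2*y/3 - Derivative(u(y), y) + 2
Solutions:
 u(y) = C1 + y^4/4 + y^2/3 + 2*y


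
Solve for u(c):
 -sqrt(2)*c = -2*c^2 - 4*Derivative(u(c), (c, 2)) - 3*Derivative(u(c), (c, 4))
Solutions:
 u(c) = C1 + C2*c + C3*sin(2*sqrt(3)*c/3) + C4*cos(2*sqrt(3)*c/3) - c^4/24 + sqrt(2)*c^3/24 + 3*c^2/8


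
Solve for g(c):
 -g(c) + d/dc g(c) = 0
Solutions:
 g(c) = C1*exp(c)


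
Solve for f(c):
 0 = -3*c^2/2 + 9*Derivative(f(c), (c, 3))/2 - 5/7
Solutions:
 f(c) = C1 + C2*c + C3*c^2 + c^5/180 + 5*c^3/189


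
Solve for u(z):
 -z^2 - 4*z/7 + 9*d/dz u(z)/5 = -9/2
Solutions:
 u(z) = C1 + 5*z^3/27 + 10*z^2/63 - 5*z/2


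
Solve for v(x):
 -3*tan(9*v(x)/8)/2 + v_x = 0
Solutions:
 v(x) = -8*asin(C1*exp(27*x/16))/9 + 8*pi/9
 v(x) = 8*asin(C1*exp(27*x/16))/9


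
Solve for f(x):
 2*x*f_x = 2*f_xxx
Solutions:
 f(x) = C1 + Integral(C2*airyai(x) + C3*airybi(x), x)


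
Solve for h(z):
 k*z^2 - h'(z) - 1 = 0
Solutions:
 h(z) = C1 + k*z^3/3 - z


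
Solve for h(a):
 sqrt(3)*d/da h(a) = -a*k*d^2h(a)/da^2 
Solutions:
 h(a) = C1 + a^(((re(k) - sqrt(3))*re(k) + im(k)^2)/(re(k)^2 + im(k)^2))*(C2*sin(sqrt(3)*log(a)*Abs(im(k))/(re(k)^2 + im(k)^2)) + C3*cos(sqrt(3)*log(a)*im(k)/(re(k)^2 + im(k)^2)))


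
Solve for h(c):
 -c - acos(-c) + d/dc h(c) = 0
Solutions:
 h(c) = C1 + c^2/2 + c*acos(-c) + sqrt(1 - c^2)


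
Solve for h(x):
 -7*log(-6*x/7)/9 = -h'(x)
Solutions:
 h(x) = C1 + 7*x*log(-x)/9 + 7*x*(-log(7) - 1 + log(6))/9


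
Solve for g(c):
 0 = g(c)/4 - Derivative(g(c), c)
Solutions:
 g(c) = C1*exp(c/4)


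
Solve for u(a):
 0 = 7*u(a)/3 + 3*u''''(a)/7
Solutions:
 u(a) = (C1*sin(sqrt(42)*a/6) + C2*cos(sqrt(42)*a/6))*exp(-sqrt(42)*a/6) + (C3*sin(sqrt(42)*a/6) + C4*cos(sqrt(42)*a/6))*exp(sqrt(42)*a/6)


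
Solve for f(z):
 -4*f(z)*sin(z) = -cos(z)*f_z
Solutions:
 f(z) = C1/cos(z)^4


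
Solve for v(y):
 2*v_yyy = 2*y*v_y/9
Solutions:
 v(y) = C1 + Integral(C2*airyai(3^(1/3)*y/3) + C3*airybi(3^(1/3)*y/3), y)


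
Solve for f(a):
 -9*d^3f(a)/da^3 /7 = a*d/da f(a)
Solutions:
 f(a) = C1 + Integral(C2*airyai(-21^(1/3)*a/3) + C3*airybi(-21^(1/3)*a/3), a)


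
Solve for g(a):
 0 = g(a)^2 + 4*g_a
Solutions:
 g(a) = 4/(C1 + a)


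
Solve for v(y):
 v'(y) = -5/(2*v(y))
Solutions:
 v(y) = -sqrt(C1 - 5*y)
 v(y) = sqrt(C1 - 5*y)


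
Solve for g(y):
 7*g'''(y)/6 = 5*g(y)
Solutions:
 g(y) = C3*exp(30^(1/3)*7^(2/3)*y/7) + (C1*sin(10^(1/3)*3^(5/6)*7^(2/3)*y/14) + C2*cos(10^(1/3)*3^(5/6)*7^(2/3)*y/14))*exp(-30^(1/3)*7^(2/3)*y/14)


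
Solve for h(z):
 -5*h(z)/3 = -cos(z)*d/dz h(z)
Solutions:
 h(z) = C1*(sin(z) + 1)^(5/6)/(sin(z) - 1)^(5/6)


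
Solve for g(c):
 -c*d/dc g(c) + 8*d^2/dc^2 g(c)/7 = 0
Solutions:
 g(c) = C1 + C2*erfi(sqrt(7)*c/4)


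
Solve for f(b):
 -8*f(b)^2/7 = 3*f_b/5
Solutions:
 f(b) = 21/(C1 + 40*b)


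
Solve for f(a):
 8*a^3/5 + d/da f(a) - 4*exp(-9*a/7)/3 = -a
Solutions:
 f(a) = C1 - 2*a^4/5 - a^2/2 - 28*exp(-9*a/7)/27


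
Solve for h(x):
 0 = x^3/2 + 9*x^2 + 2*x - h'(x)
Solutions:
 h(x) = C1 + x^4/8 + 3*x^3 + x^2


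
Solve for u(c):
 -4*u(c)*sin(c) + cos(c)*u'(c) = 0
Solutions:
 u(c) = C1/cos(c)^4


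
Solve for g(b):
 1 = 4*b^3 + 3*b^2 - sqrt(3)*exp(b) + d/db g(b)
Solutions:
 g(b) = C1 - b^4 - b^3 + b + sqrt(3)*exp(b)


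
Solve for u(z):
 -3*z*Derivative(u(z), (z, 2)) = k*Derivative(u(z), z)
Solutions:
 u(z) = C1 + z^(1 - re(k)/3)*(C2*sin(log(z)*Abs(im(k))/3) + C3*cos(log(z)*im(k)/3))


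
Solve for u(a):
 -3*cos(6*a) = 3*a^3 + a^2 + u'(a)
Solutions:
 u(a) = C1 - 3*a^4/4 - a^3/3 - sin(6*a)/2


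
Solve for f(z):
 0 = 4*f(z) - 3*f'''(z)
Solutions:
 f(z) = C3*exp(6^(2/3)*z/3) + (C1*sin(2^(2/3)*3^(1/6)*z/2) + C2*cos(2^(2/3)*3^(1/6)*z/2))*exp(-6^(2/3)*z/6)


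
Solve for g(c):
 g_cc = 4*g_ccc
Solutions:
 g(c) = C1 + C2*c + C3*exp(c/4)


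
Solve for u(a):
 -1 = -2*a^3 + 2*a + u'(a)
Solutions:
 u(a) = C1 + a^4/2 - a^2 - a


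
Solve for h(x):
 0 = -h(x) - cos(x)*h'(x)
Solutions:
 h(x) = C1*sqrt(sin(x) - 1)/sqrt(sin(x) + 1)


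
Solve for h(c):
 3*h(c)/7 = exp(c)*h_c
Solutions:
 h(c) = C1*exp(-3*exp(-c)/7)


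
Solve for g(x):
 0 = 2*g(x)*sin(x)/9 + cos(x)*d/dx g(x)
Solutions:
 g(x) = C1*cos(x)^(2/9)


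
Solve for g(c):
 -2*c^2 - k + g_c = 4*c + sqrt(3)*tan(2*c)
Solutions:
 g(c) = C1 + 2*c^3/3 + 2*c^2 + c*k - sqrt(3)*log(cos(2*c))/2


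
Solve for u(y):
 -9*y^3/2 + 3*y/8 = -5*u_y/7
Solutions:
 u(y) = C1 + 63*y^4/40 - 21*y^2/80


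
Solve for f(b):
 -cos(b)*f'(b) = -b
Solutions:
 f(b) = C1 + Integral(b/cos(b), b)


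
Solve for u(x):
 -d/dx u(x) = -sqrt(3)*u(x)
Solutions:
 u(x) = C1*exp(sqrt(3)*x)


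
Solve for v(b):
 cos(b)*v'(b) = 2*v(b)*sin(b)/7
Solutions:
 v(b) = C1/cos(b)^(2/7)


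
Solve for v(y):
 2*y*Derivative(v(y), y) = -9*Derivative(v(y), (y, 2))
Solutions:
 v(y) = C1 + C2*erf(y/3)


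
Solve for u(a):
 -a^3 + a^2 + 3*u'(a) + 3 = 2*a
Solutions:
 u(a) = C1 + a^4/12 - a^3/9 + a^2/3 - a


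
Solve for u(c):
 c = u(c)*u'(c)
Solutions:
 u(c) = -sqrt(C1 + c^2)
 u(c) = sqrt(C1 + c^2)


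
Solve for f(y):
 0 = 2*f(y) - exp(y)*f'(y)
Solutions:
 f(y) = C1*exp(-2*exp(-y))


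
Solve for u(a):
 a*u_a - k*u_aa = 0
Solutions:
 u(a) = C1 + C2*erf(sqrt(2)*a*sqrt(-1/k)/2)/sqrt(-1/k)


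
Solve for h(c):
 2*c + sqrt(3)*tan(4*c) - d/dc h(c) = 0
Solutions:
 h(c) = C1 + c^2 - sqrt(3)*log(cos(4*c))/4


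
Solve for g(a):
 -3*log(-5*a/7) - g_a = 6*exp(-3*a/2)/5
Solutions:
 g(a) = C1 - 3*a*log(-a) + 3*a*(-log(5) + 1 + log(7)) + 4*exp(-3*a/2)/5


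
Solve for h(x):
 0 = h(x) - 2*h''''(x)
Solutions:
 h(x) = C1*exp(-2^(3/4)*x/2) + C2*exp(2^(3/4)*x/2) + C3*sin(2^(3/4)*x/2) + C4*cos(2^(3/4)*x/2)


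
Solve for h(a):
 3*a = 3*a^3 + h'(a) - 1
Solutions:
 h(a) = C1 - 3*a^4/4 + 3*a^2/2 + a


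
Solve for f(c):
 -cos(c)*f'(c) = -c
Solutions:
 f(c) = C1 + Integral(c/cos(c), c)


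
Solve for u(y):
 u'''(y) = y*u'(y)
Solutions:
 u(y) = C1 + Integral(C2*airyai(y) + C3*airybi(y), y)


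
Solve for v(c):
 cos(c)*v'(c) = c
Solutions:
 v(c) = C1 + Integral(c/cos(c), c)


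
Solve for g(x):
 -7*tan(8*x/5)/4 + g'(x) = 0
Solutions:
 g(x) = C1 - 35*log(cos(8*x/5))/32


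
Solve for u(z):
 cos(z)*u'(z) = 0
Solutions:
 u(z) = C1


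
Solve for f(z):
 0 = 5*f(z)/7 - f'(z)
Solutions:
 f(z) = C1*exp(5*z/7)


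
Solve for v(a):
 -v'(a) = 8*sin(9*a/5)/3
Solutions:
 v(a) = C1 + 40*cos(9*a/5)/27


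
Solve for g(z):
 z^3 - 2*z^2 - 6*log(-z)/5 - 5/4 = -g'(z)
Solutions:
 g(z) = C1 - z^4/4 + 2*z^3/3 + 6*z*log(-z)/5 + z/20


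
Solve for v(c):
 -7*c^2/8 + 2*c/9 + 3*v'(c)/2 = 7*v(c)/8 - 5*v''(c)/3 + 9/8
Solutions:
 v(c) = C1*exp(c*(-9 + sqrt(291))/20) + C2*exp(-c*(9 + sqrt(291))/20) - c^2 - 200*c/63 - 1549/147


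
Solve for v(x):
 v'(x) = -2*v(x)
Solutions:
 v(x) = C1*exp(-2*x)


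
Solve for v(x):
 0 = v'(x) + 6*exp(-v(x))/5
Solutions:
 v(x) = log(C1 - 6*x/5)


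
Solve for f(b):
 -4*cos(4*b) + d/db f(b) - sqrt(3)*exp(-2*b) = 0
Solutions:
 f(b) = C1 + sin(4*b) - sqrt(3)*exp(-2*b)/2


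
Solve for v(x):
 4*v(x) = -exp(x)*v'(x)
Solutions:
 v(x) = C1*exp(4*exp(-x))


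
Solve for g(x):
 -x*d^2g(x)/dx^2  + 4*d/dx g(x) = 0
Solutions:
 g(x) = C1 + C2*x^5


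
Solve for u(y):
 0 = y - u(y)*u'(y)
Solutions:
 u(y) = -sqrt(C1 + y^2)
 u(y) = sqrt(C1 + y^2)


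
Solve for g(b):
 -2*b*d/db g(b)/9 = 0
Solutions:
 g(b) = C1


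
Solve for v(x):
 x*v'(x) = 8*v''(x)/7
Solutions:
 v(x) = C1 + C2*erfi(sqrt(7)*x/4)


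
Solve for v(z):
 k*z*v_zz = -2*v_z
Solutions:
 v(z) = C1 + z^(((re(k) - 2)*re(k) + im(k)^2)/(re(k)^2 + im(k)^2))*(C2*sin(2*log(z)*Abs(im(k))/(re(k)^2 + im(k)^2)) + C3*cos(2*log(z)*im(k)/(re(k)^2 + im(k)^2)))


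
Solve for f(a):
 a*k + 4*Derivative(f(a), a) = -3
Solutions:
 f(a) = C1 - a^2*k/8 - 3*a/4


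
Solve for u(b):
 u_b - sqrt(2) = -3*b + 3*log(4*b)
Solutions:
 u(b) = C1 - 3*b^2/2 + 3*b*log(b) - 3*b + sqrt(2)*b + b*log(64)


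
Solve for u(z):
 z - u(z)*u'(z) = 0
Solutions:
 u(z) = -sqrt(C1 + z^2)
 u(z) = sqrt(C1 + z^2)


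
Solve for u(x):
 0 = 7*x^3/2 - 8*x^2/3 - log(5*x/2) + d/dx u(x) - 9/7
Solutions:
 u(x) = C1 - 7*x^4/8 + 8*x^3/9 + x*log(x) + 2*x/7 + x*log(5/2)


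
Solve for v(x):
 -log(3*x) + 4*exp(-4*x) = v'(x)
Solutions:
 v(x) = C1 - x*log(x) + x*(1 - log(3)) - exp(-4*x)


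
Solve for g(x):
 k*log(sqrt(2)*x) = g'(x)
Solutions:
 g(x) = C1 + k*x*log(x) - k*x + k*x*log(2)/2


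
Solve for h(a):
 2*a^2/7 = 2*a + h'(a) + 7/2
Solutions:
 h(a) = C1 + 2*a^3/21 - a^2 - 7*a/2


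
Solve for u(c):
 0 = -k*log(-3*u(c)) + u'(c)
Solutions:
 Integral(1/(log(-_y) + log(3)), (_y, u(c))) = C1 + c*k


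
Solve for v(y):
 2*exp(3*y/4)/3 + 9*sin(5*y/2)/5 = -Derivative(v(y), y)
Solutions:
 v(y) = C1 - 8*exp(3*y/4)/9 + 18*cos(5*y/2)/25


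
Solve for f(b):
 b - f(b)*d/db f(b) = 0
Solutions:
 f(b) = -sqrt(C1 + b^2)
 f(b) = sqrt(C1 + b^2)


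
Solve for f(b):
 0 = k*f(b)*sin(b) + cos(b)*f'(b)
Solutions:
 f(b) = C1*exp(k*log(cos(b)))


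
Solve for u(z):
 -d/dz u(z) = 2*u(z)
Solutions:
 u(z) = C1*exp(-2*z)


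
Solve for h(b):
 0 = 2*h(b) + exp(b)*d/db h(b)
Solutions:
 h(b) = C1*exp(2*exp(-b))


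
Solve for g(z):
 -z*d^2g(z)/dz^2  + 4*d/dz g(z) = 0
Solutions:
 g(z) = C1 + C2*z^5


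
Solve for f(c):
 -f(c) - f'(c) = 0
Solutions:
 f(c) = C1*exp(-c)


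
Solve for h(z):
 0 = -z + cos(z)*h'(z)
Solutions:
 h(z) = C1 + Integral(z/cos(z), z)


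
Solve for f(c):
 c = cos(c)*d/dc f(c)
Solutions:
 f(c) = C1 + Integral(c/cos(c), c)


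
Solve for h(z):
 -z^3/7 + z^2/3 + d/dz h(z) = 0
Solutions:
 h(z) = C1 + z^4/28 - z^3/9


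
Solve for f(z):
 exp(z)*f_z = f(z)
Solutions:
 f(z) = C1*exp(-exp(-z))


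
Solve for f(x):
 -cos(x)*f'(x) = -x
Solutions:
 f(x) = C1 + Integral(x/cos(x), x)


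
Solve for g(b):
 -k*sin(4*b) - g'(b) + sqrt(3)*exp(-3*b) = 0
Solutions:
 g(b) = C1 + k*cos(4*b)/4 - sqrt(3)*exp(-3*b)/3


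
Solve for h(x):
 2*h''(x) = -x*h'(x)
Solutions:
 h(x) = C1 + C2*erf(x/2)


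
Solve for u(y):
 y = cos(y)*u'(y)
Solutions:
 u(y) = C1 + Integral(y/cos(y), y)


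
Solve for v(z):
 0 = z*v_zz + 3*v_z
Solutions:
 v(z) = C1 + C2/z^2


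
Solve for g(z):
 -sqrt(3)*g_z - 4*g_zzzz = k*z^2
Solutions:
 g(z) = C1 + C4*exp(-2^(1/3)*3^(1/6)*z/2) - sqrt(3)*k*z^3/9 + (C2*sin(2^(1/3)*3^(2/3)*z/4) + C3*cos(2^(1/3)*3^(2/3)*z/4))*exp(2^(1/3)*3^(1/6)*z/4)


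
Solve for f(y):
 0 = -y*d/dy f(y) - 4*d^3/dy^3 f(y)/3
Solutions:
 f(y) = C1 + Integral(C2*airyai(-6^(1/3)*y/2) + C3*airybi(-6^(1/3)*y/2), y)


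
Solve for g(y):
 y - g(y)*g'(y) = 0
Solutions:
 g(y) = -sqrt(C1 + y^2)
 g(y) = sqrt(C1 + y^2)


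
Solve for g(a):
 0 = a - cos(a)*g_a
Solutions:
 g(a) = C1 + Integral(a/cos(a), a)


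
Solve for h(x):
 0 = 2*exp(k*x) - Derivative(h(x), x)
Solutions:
 h(x) = C1 + 2*exp(k*x)/k


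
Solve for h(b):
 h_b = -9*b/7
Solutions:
 h(b) = C1 - 9*b^2/14


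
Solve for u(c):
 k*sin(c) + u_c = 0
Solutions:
 u(c) = C1 + k*cos(c)


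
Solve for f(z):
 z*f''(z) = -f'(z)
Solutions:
 f(z) = C1 + C2*log(z)


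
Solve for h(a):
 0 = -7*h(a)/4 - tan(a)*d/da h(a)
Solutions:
 h(a) = C1/sin(a)^(7/4)


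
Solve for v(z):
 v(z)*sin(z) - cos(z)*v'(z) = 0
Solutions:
 v(z) = C1/cos(z)


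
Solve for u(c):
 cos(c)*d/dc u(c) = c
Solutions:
 u(c) = C1 + Integral(c/cos(c), c)


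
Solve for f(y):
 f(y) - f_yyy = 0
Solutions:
 f(y) = C3*exp(y) + (C1*sin(sqrt(3)*y/2) + C2*cos(sqrt(3)*y/2))*exp(-y/2)


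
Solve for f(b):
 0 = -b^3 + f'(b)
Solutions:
 f(b) = C1 + b^4/4


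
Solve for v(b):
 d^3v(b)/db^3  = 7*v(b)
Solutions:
 v(b) = C3*exp(7^(1/3)*b) + (C1*sin(sqrt(3)*7^(1/3)*b/2) + C2*cos(sqrt(3)*7^(1/3)*b/2))*exp(-7^(1/3)*b/2)


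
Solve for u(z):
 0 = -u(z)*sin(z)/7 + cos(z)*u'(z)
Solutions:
 u(z) = C1/cos(z)^(1/7)


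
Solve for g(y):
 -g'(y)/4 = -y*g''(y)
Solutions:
 g(y) = C1 + C2*y^(5/4)


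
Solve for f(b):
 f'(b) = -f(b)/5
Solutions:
 f(b) = C1*exp(-b/5)


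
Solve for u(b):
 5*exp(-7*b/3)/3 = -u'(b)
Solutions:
 u(b) = C1 + 5*exp(-7*b/3)/7


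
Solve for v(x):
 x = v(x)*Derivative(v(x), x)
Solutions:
 v(x) = -sqrt(C1 + x^2)
 v(x) = sqrt(C1 + x^2)


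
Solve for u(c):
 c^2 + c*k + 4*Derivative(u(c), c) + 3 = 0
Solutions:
 u(c) = C1 - c^3/12 - c^2*k/8 - 3*c/4


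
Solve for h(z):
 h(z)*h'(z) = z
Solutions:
 h(z) = -sqrt(C1 + z^2)
 h(z) = sqrt(C1 + z^2)


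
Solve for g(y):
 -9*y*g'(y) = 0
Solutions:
 g(y) = C1


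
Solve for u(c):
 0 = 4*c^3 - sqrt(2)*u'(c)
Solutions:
 u(c) = C1 + sqrt(2)*c^4/2


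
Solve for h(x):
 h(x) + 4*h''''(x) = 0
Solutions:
 h(x) = (C1*sin(x/2) + C2*cos(x/2))*exp(-x/2) + (C3*sin(x/2) + C4*cos(x/2))*exp(x/2)


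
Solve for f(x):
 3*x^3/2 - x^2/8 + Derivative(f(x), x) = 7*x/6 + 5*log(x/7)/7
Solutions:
 f(x) = C1 - 3*x^4/8 + x^3/24 + 7*x^2/12 + 5*x*log(x)/7 - 5*x*log(7)/7 - 5*x/7


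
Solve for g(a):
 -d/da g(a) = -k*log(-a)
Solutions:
 g(a) = C1 + a*k*log(-a) - a*k


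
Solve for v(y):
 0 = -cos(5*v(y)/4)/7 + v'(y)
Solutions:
 -y/7 - 2*log(sin(5*v(y)/4) - 1)/5 + 2*log(sin(5*v(y)/4) + 1)/5 = C1


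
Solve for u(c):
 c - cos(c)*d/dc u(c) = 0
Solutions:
 u(c) = C1 + Integral(c/cos(c), c)


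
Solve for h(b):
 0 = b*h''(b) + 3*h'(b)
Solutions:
 h(b) = C1 + C2/b^2


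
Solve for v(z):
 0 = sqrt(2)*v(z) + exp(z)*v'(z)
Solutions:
 v(z) = C1*exp(sqrt(2)*exp(-z))


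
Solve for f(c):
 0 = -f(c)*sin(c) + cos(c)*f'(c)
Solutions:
 f(c) = C1/cos(c)


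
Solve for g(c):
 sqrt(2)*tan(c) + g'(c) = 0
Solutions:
 g(c) = C1 + sqrt(2)*log(cos(c))


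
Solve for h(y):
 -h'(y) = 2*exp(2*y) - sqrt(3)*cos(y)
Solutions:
 h(y) = C1 - exp(2*y) + sqrt(3)*sin(y)


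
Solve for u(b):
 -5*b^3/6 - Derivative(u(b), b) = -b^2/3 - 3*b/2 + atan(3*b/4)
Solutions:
 u(b) = C1 - 5*b^4/24 + b^3/9 + 3*b^2/4 - b*atan(3*b/4) + 2*log(9*b^2 + 16)/3


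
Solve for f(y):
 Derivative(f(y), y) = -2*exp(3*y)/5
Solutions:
 f(y) = C1 - 2*exp(3*y)/15


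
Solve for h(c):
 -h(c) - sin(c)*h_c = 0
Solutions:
 h(c) = C1*sqrt(cos(c) + 1)/sqrt(cos(c) - 1)


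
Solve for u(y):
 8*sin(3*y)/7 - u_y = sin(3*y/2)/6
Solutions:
 u(y) = C1 + cos(3*y/2)/9 - 8*cos(3*y)/21


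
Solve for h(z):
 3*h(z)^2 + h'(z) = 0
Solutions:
 h(z) = 1/(C1 + 3*z)


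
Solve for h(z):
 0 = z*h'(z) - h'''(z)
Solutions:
 h(z) = C1 + Integral(C2*airyai(z) + C3*airybi(z), z)


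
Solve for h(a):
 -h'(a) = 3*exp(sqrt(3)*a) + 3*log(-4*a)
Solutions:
 h(a) = C1 - 3*a*log(-a) + 3*a*(1 - 2*log(2)) - sqrt(3)*exp(sqrt(3)*a)


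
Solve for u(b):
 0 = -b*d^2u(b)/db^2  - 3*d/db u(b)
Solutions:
 u(b) = C1 + C2/b^2


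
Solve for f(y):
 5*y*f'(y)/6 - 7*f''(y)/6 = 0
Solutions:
 f(y) = C1 + C2*erfi(sqrt(70)*y/14)


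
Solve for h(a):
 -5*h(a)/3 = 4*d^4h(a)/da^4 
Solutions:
 h(a) = (C1*sin(3^(3/4)*5^(1/4)*a/6) + C2*cos(3^(3/4)*5^(1/4)*a/6))*exp(-3^(3/4)*5^(1/4)*a/6) + (C3*sin(3^(3/4)*5^(1/4)*a/6) + C4*cos(3^(3/4)*5^(1/4)*a/6))*exp(3^(3/4)*5^(1/4)*a/6)


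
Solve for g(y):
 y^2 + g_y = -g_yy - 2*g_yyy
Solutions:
 g(y) = C1 - y^3/3 + y^2 + 2*y + (C2*sin(sqrt(7)*y/4) + C3*cos(sqrt(7)*y/4))*exp(-y/4)


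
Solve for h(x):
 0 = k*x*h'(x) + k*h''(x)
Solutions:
 h(x) = C1 + C2*erf(sqrt(2)*x/2)


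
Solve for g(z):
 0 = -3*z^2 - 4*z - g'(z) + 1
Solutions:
 g(z) = C1 - z^3 - 2*z^2 + z


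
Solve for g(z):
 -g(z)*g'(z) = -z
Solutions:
 g(z) = -sqrt(C1 + z^2)
 g(z) = sqrt(C1 + z^2)


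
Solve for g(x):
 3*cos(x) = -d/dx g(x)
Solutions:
 g(x) = C1 - 3*sin(x)


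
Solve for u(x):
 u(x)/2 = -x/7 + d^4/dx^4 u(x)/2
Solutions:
 u(x) = C1*exp(-x) + C2*exp(x) + C3*sin(x) + C4*cos(x) - 2*x/7


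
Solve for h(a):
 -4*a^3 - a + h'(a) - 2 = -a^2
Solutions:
 h(a) = C1 + a^4 - a^3/3 + a^2/2 + 2*a


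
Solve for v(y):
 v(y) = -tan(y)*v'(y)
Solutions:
 v(y) = C1/sin(y)


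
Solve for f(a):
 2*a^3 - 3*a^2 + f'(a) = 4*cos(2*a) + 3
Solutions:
 f(a) = C1 - a^4/2 + a^3 + 3*a + 2*sin(2*a)


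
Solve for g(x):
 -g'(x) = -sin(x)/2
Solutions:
 g(x) = C1 - cos(x)/2


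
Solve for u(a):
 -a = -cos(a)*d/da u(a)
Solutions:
 u(a) = C1 + Integral(a/cos(a), a)


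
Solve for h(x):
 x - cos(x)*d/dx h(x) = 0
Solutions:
 h(x) = C1 + Integral(x/cos(x), x)


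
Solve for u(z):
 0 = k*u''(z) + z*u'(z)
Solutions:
 u(z) = C1 + C2*sqrt(k)*erf(sqrt(2)*z*sqrt(1/k)/2)


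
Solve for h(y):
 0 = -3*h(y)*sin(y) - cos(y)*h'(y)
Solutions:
 h(y) = C1*cos(y)^3


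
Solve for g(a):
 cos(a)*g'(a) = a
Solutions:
 g(a) = C1 + Integral(a/cos(a), a)


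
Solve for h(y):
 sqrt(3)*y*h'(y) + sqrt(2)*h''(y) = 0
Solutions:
 h(y) = C1 + C2*erf(6^(1/4)*y/2)


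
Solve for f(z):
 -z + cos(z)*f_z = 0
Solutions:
 f(z) = C1 + Integral(z/cos(z), z)


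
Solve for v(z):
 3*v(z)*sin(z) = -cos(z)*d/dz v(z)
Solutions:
 v(z) = C1*cos(z)^3


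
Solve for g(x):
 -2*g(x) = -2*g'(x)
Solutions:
 g(x) = C1*exp(x)


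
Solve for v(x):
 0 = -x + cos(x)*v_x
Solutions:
 v(x) = C1 + Integral(x/cos(x), x)


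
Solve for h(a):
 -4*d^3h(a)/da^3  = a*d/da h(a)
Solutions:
 h(a) = C1 + Integral(C2*airyai(-2^(1/3)*a/2) + C3*airybi(-2^(1/3)*a/2), a)


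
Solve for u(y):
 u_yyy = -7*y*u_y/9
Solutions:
 u(y) = C1 + Integral(C2*airyai(-21^(1/3)*y/3) + C3*airybi(-21^(1/3)*y/3), y)


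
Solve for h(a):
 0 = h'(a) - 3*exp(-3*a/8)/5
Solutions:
 h(a) = C1 - 8*exp(-3*a/8)/5


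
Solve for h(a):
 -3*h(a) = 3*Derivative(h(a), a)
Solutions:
 h(a) = C1*exp(-a)


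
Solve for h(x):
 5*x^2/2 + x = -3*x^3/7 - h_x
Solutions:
 h(x) = C1 - 3*x^4/28 - 5*x^3/6 - x^2/2


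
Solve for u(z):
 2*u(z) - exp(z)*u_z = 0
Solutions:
 u(z) = C1*exp(-2*exp(-z))


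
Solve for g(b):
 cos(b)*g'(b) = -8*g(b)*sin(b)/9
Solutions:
 g(b) = C1*cos(b)^(8/9)


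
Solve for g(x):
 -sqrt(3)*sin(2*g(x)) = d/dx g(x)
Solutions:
 g(x) = pi - acos((-C1 - exp(4*sqrt(3)*x))/(C1 - exp(4*sqrt(3)*x)))/2
 g(x) = acos((-C1 - exp(4*sqrt(3)*x))/(C1 - exp(4*sqrt(3)*x)))/2


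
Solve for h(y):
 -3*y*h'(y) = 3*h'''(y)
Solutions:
 h(y) = C1 + Integral(C2*airyai(-y) + C3*airybi(-y), y)


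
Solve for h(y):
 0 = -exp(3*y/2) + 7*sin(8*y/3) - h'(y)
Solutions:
 h(y) = C1 - 2*exp(3*y/2)/3 - 21*cos(8*y/3)/8


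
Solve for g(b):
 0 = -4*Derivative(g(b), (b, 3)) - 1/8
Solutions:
 g(b) = C1 + C2*b + C3*b^2 - b^3/192


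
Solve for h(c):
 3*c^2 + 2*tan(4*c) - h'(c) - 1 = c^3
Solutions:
 h(c) = C1 - c^4/4 + c^3 - c - log(cos(4*c))/2


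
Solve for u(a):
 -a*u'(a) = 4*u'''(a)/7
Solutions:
 u(a) = C1 + Integral(C2*airyai(-14^(1/3)*a/2) + C3*airybi(-14^(1/3)*a/2), a)


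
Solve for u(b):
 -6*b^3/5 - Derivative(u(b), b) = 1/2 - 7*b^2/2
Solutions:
 u(b) = C1 - 3*b^4/10 + 7*b^3/6 - b/2


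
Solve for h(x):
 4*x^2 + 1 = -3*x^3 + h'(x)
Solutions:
 h(x) = C1 + 3*x^4/4 + 4*x^3/3 + x


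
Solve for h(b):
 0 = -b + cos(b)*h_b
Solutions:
 h(b) = C1 + Integral(b/cos(b), b)


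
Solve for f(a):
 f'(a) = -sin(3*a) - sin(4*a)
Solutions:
 f(a) = C1 + cos(3*a)/3 + cos(4*a)/4


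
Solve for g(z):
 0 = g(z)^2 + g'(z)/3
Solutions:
 g(z) = 1/(C1 + 3*z)


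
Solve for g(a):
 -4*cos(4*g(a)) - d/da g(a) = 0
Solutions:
 g(a) = -asin((C1 + exp(32*a))/(C1 - exp(32*a)))/4 + pi/4
 g(a) = asin((C1 + exp(32*a))/(C1 - exp(32*a)))/4


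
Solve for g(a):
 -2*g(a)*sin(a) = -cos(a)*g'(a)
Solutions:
 g(a) = C1/cos(a)^2


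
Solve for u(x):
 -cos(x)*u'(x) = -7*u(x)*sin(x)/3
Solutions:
 u(x) = C1/cos(x)^(7/3)


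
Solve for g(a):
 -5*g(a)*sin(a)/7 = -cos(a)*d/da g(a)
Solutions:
 g(a) = C1/cos(a)^(5/7)


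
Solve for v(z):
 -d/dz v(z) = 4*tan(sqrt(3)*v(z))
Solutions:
 v(z) = sqrt(3)*(pi - asin(C1*exp(-4*sqrt(3)*z)))/3
 v(z) = sqrt(3)*asin(C1*exp(-4*sqrt(3)*z))/3


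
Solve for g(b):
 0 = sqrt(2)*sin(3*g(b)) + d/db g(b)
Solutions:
 g(b) = -acos((-C1 - exp(6*sqrt(2)*b))/(C1 - exp(6*sqrt(2)*b)))/3 + 2*pi/3
 g(b) = acos((-C1 - exp(6*sqrt(2)*b))/(C1 - exp(6*sqrt(2)*b)))/3


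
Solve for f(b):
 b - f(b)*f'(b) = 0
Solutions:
 f(b) = -sqrt(C1 + b^2)
 f(b) = sqrt(C1 + b^2)


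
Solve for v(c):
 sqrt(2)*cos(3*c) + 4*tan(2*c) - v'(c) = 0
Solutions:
 v(c) = C1 - 2*log(cos(2*c)) + sqrt(2)*sin(3*c)/3


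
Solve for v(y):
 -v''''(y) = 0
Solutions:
 v(y) = C1 + C2*y + C3*y^2 + C4*y^3


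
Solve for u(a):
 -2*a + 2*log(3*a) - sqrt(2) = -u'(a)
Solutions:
 u(a) = C1 + a^2 - 2*a*log(a) - a*log(9) + sqrt(2)*a + 2*a


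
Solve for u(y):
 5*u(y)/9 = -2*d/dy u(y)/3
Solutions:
 u(y) = C1*exp(-5*y/6)


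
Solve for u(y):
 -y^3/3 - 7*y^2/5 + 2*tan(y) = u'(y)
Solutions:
 u(y) = C1 - y^4/12 - 7*y^3/15 - 2*log(cos(y))


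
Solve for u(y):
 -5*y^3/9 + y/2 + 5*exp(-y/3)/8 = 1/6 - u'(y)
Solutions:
 u(y) = C1 + 5*y^4/36 - y^2/4 + y/6 + 15*exp(-y/3)/8


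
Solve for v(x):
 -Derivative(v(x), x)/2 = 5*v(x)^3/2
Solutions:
 v(x) = -sqrt(2)*sqrt(-1/(C1 - 5*x))/2
 v(x) = sqrt(2)*sqrt(-1/(C1 - 5*x))/2


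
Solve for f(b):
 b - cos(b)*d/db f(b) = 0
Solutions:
 f(b) = C1 + Integral(b/cos(b), b)


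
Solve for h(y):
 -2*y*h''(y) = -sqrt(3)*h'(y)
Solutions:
 h(y) = C1 + C2*y^(sqrt(3)/2 + 1)


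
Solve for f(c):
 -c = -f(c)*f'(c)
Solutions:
 f(c) = -sqrt(C1 + c^2)
 f(c) = sqrt(C1 + c^2)


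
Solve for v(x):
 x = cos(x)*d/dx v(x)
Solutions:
 v(x) = C1 + Integral(x/cos(x), x)


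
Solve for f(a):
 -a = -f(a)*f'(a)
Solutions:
 f(a) = -sqrt(C1 + a^2)
 f(a) = sqrt(C1 + a^2)


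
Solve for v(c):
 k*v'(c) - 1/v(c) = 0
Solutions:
 v(c) = -sqrt(C1 + 2*c/k)
 v(c) = sqrt(C1 + 2*c/k)


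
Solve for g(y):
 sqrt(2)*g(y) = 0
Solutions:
 g(y) = 0


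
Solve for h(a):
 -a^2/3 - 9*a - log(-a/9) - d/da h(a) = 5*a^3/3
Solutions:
 h(a) = C1 - 5*a^4/12 - a^3/9 - 9*a^2/2 - a*log(-a) + a*(1 + 2*log(3))


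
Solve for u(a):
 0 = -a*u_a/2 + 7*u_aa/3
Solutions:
 u(a) = C1 + C2*erfi(sqrt(21)*a/14)


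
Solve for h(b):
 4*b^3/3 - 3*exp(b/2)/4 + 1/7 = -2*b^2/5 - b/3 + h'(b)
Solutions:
 h(b) = C1 + b^4/3 + 2*b^3/15 + b^2/6 + b/7 - 3*exp(b/2)/2


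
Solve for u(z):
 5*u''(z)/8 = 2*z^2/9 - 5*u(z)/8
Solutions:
 u(z) = C1*sin(z) + C2*cos(z) + 16*z^2/45 - 32/45


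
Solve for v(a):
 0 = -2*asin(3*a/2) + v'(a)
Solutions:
 v(a) = C1 + 2*a*asin(3*a/2) + 2*sqrt(4 - 9*a^2)/3


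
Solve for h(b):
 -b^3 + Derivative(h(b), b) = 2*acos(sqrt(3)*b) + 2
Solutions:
 h(b) = C1 + b^4/4 + 2*b*acos(sqrt(3)*b) + 2*b - 2*sqrt(3)*sqrt(1 - 3*b^2)/3


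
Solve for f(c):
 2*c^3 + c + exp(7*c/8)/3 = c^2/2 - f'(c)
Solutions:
 f(c) = C1 - c^4/2 + c^3/6 - c^2/2 - 8*exp(7*c/8)/21


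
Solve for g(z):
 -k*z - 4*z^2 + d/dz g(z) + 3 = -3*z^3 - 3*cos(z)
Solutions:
 g(z) = C1 + k*z^2/2 - 3*z^4/4 + 4*z^3/3 - 3*z - 3*sin(z)


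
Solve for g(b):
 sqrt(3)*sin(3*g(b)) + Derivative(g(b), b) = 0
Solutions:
 g(b) = -acos((-C1 - exp(6*sqrt(3)*b))/(C1 - exp(6*sqrt(3)*b)))/3 + 2*pi/3
 g(b) = acos((-C1 - exp(6*sqrt(3)*b))/(C1 - exp(6*sqrt(3)*b)))/3


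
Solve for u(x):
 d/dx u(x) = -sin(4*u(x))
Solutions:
 u(x) = -acos((-C1 - exp(8*x))/(C1 - exp(8*x)))/4 + pi/2
 u(x) = acos((-C1 - exp(8*x))/(C1 - exp(8*x)))/4


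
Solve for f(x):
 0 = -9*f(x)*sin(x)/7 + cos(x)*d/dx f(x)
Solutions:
 f(x) = C1/cos(x)^(9/7)


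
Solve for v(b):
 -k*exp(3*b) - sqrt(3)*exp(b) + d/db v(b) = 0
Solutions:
 v(b) = C1 + k*exp(3*b)/3 + sqrt(3)*exp(b)


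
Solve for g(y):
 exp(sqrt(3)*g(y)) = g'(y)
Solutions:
 g(y) = sqrt(3)*(2*log(-1/(C1 + y)) - log(3))/6


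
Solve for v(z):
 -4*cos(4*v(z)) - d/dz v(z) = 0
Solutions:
 v(z) = -asin((C1 + exp(32*z))/(C1 - exp(32*z)))/4 + pi/4
 v(z) = asin((C1 + exp(32*z))/(C1 - exp(32*z)))/4


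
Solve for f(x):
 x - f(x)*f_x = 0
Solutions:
 f(x) = -sqrt(C1 + x^2)
 f(x) = sqrt(C1 + x^2)


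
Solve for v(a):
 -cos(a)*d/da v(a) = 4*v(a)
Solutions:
 v(a) = C1*(sin(a)^2 - 2*sin(a) + 1)/(sin(a)^2 + 2*sin(a) + 1)


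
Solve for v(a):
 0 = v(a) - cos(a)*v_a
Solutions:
 v(a) = C1*sqrt(sin(a) + 1)/sqrt(sin(a) - 1)


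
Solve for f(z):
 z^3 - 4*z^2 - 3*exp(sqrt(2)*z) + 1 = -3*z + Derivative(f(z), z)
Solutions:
 f(z) = C1 + z^4/4 - 4*z^3/3 + 3*z^2/2 + z - 3*sqrt(2)*exp(sqrt(2)*z)/2


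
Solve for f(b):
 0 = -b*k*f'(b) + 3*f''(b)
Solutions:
 f(b) = Piecewise((-sqrt(6)*sqrt(pi)*C1*erf(sqrt(6)*b*sqrt(-k)/6)/(2*sqrt(-k)) - C2, (k > 0) | (k < 0)), (-C1*b - C2, True))


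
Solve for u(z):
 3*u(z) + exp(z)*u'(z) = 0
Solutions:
 u(z) = C1*exp(3*exp(-z))


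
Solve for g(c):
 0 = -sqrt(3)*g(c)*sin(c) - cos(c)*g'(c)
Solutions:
 g(c) = C1*cos(c)^(sqrt(3))


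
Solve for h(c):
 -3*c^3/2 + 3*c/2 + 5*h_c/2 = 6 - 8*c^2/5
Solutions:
 h(c) = C1 + 3*c^4/20 - 16*c^3/75 - 3*c^2/10 + 12*c/5


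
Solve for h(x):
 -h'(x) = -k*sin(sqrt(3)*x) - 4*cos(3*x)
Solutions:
 h(x) = C1 - sqrt(3)*k*cos(sqrt(3)*x)/3 + 4*sin(3*x)/3


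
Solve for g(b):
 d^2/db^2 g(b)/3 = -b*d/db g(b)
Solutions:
 g(b) = C1 + C2*erf(sqrt(6)*b/2)


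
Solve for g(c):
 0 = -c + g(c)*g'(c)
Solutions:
 g(c) = -sqrt(C1 + c^2)
 g(c) = sqrt(C1 + c^2)


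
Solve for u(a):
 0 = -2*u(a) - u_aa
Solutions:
 u(a) = C1*sin(sqrt(2)*a) + C2*cos(sqrt(2)*a)


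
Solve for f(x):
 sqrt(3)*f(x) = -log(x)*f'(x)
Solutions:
 f(x) = C1*exp(-sqrt(3)*li(x))


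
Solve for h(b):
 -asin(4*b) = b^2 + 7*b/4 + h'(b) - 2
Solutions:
 h(b) = C1 - b^3/3 - 7*b^2/8 - b*asin(4*b) + 2*b - sqrt(1 - 16*b^2)/4


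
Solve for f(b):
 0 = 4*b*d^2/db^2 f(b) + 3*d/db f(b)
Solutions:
 f(b) = C1 + C2*b^(1/4)


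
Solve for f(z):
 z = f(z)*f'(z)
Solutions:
 f(z) = -sqrt(C1 + z^2)
 f(z) = sqrt(C1 + z^2)


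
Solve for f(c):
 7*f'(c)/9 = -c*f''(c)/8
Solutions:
 f(c) = C1 + C2/c^(47/9)


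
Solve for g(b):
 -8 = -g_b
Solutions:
 g(b) = C1 + 8*b


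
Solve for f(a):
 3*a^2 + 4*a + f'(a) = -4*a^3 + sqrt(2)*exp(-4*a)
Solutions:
 f(a) = C1 - a^4 - a^3 - 2*a^2 - sqrt(2)*exp(-4*a)/4


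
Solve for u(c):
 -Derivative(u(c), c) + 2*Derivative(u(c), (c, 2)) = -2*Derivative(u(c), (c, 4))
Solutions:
 u(c) = C1 + C2*exp(6^(1/3)*c*(-(9 + sqrt(129))^(1/3) + 2*6^(1/3)/(9 + sqrt(129))^(1/3))/12)*sin(2^(1/3)*3^(1/6)*c*(6*2^(1/3)/(9 + sqrt(129))^(1/3) + 3^(2/3)*(9 + sqrt(129))^(1/3))/12) + C3*exp(6^(1/3)*c*(-(9 + sqrt(129))^(1/3) + 2*6^(1/3)/(9 + sqrt(129))^(1/3))/12)*cos(2^(1/3)*3^(1/6)*c*(6*2^(1/3)/(9 + sqrt(129))^(1/3) + 3^(2/3)*(9 + sqrt(129))^(1/3))/12) + C4*exp(-6^(1/3)*c*(-(9 + sqrt(129))^(1/3) + 2*6^(1/3)/(9 + sqrt(129))^(1/3))/6)


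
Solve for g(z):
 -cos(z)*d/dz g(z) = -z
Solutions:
 g(z) = C1 + Integral(z/cos(z), z)


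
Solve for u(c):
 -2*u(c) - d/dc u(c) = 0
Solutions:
 u(c) = C1*exp(-2*c)


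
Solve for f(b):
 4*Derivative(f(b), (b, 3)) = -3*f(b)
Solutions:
 f(b) = C3*exp(-6^(1/3)*b/2) + (C1*sin(2^(1/3)*3^(5/6)*b/4) + C2*cos(2^(1/3)*3^(5/6)*b/4))*exp(6^(1/3)*b/4)


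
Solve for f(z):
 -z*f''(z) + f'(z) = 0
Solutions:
 f(z) = C1 + C2*z^2


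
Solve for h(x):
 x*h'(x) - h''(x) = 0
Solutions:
 h(x) = C1 + C2*erfi(sqrt(2)*x/2)


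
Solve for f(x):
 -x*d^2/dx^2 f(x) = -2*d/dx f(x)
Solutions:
 f(x) = C1 + C2*x^3


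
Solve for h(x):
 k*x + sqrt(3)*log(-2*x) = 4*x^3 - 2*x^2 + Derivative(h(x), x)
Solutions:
 h(x) = C1 + k*x^2/2 - x^4 + 2*x^3/3 + sqrt(3)*x*log(-x) + sqrt(3)*x*(-1 + log(2))


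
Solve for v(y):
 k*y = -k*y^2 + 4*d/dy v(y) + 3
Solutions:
 v(y) = C1 + k*y^3/12 + k*y^2/8 - 3*y/4


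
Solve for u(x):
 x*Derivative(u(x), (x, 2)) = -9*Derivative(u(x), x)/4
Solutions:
 u(x) = C1 + C2/x^(5/4)


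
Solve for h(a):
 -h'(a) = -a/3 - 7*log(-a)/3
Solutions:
 h(a) = C1 + a^2/6 + 7*a*log(-a)/3 - 7*a/3


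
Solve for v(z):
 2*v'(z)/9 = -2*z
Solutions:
 v(z) = C1 - 9*z^2/2


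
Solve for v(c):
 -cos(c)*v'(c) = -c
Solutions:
 v(c) = C1 + Integral(c/cos(c), c)


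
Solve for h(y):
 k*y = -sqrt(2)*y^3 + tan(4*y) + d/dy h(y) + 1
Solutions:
 h(y) = C1 + k*y^2/2 + sqrt(2)*y^4/4 - y + log(cos(4*y))/4


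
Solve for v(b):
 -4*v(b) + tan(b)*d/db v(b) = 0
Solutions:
 v(b) = C1*sin(b)^4


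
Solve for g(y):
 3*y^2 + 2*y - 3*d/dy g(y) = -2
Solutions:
 g(y) = C1 + y^3/3 + y^2/3 + 2*y/3


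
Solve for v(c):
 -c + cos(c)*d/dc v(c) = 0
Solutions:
 v(c) = C1 + Integral(c/cos(c), c)


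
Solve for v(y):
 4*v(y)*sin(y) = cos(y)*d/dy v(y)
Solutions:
 v(y) = C1/cos(y)^4


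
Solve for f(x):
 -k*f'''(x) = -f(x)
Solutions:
 f(x) = C1*exp(x*(1/k)^(1/3)) + C2*exp(x*(-1 + sqrt(3)*I)*(1/k)^(1/3)/2) + C3*exp(-x*(1 + sqrt(3)*I)*(1/k)^(1/3)/2)


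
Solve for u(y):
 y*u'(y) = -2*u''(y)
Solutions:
 u(y) = C1 + C2*erf(y/2)


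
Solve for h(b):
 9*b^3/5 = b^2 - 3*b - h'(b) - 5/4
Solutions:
 h(b) = C1 - 9*b^4/20 + b^3/3 - 3*b^2/2 - 5*b/4


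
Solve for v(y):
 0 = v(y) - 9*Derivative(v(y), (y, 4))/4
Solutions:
 v(y) = C1*exp(-sqrt(6)*y/3) + C2*exp(sqrt(6)*y/3) + C3*sin(sqrt(6)*y/3) + C4*cos(sqrt(6)*y/3)


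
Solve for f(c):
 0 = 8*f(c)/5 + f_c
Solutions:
 f(c) = C1*exp(-8*c/5)


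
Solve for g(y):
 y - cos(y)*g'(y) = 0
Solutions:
 g(y) = C1 + Integral(y/cos(y), y)


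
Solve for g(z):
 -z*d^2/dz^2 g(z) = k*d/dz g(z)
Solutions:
 g(z) = C1 + z^(1 - re(k))*(C2*sin(log(z)*Abs(im(k))) + C3*cos(log(z)*im(k)))
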